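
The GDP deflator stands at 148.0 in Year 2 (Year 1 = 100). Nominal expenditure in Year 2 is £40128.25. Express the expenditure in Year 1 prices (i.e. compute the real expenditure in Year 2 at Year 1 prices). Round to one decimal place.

27113.7

Real = Nominal ÷ (Index/100) = 40128.25 ÷ (148.0/100)
     = 40128.25 ÷ 1.480 = 27113.6824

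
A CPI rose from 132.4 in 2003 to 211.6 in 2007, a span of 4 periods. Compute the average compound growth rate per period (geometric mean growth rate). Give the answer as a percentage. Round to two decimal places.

12.44%

Growth factor = (211.6/132.4)^(1/4) = (1.598187)^(1/4) = 1.124364
Growth rate = 1.124364 − 1 = 0.124364 = 12.4364%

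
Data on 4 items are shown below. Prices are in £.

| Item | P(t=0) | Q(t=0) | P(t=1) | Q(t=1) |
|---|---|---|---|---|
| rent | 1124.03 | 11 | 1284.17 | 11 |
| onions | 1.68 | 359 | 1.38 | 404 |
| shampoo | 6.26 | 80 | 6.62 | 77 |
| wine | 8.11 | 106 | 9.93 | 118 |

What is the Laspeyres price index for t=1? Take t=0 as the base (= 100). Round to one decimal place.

Laspeyres price index uses base-period quantities as weights.
ΣP(t=1)·Q(t=0) = 1284.17×11 + 1.38×359 + 6.62×80 + 9.93×106 = 14125.87 + 495.42 + 529.6 + 1052.58 = 16203.47
ΣP(t=0)·Q(t=0) = 1124.03×11 + 1.68×359 + 6.26×80 + 8.11×106 = 12364.33 + 603.12 + 500.8 + 859.66 = 14327.91
Index = 16203.47 / 14327.91 × 100 = 113.0903

113.1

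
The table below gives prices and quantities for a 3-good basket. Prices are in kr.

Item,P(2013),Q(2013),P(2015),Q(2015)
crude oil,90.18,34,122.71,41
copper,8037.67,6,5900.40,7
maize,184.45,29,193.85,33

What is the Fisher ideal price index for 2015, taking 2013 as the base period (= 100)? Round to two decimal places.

79.82

Laspeyres component (base-period weights):
ΣP(2015)Q(2013) = 122.71×34 + 5900.40×6 + 193.85×29 = 4172.14 + 35402.4 + 5621.65 = 45196.19
ΣP(2013)Q(2013) = 90.18×34 + 8037.67×6 + 184.45×29 = 3066.12 + 48226.02 + 5349.05 = 56641.19
L = 45196.19 / 56641.19 × 100 = 79.7939
Paasche component (current-period weights):
ΣP(2015)Q(2015) = 122.71×41 + 5900.40×7 + 193.85×33 = 5031.11 + 41302.8 + 6397.05 = 52730.96
ΣP(2013)Q(2015) = 90.18×41 + 8037.67×7 + 184.45×33 = 3697.38 + 56263.69 + 6086.85 = 66047.92
P = 52730.96 / 66047.92 × 100 = 79.8374
Fisher = √(L × P) = √(79.7939 × 79.8374) = 79.8156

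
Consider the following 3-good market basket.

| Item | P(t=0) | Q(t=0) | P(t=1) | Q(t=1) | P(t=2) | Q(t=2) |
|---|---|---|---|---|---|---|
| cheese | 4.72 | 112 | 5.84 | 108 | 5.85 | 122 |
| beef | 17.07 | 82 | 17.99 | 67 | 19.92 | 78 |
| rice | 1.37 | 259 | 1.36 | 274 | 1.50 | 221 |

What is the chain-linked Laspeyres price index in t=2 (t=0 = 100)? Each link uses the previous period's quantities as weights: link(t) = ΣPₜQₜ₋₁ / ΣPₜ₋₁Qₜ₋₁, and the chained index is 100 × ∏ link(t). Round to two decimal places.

Link t=0→t=1:
ΣP(t=1)Q(t=0) = 5.84×112 + 17.99×82 + 1.36×259 = 654.08 + 1475.18 + 352.24 = 2481.5
ΣP(t=0)Q(t=0) = 4.72×112 + 17.07×82 + 1.37×259 = 528.64 + 1399.74 + 354.83 = 2283.21
link = 2481.5/2283.21 = 1.086847
Link t=1→t=2:
ΣP(t=2)Q(t=1) = 5.85×108 + 19.92×67 + 1.50×274 = 631.8 + 1334.64 + 411 = 2377.44
ΣP(t=1)Q(t=1) = 5.84×108 + 17.99×67 + 1.36×274 = 630.72 + 1205.33 + 372.64 = 2208.69
link = 2377.44/2208.69 = 1.076403
Chained index = 100 × 1.086847 × 1.076403 = 116.9885

116.99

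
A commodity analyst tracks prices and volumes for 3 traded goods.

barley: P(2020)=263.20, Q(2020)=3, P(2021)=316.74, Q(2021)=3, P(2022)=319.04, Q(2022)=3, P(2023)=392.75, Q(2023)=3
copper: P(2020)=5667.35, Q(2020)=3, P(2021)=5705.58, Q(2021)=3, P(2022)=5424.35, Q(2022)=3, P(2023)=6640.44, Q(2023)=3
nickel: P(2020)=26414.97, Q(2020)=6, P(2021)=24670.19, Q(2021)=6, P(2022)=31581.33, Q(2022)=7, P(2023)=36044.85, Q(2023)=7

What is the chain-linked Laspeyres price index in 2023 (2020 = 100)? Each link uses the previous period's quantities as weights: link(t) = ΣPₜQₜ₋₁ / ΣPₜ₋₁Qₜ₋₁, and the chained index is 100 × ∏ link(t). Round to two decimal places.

134.55

Link 2020→2021:
ΣP(2021)Q(2020) = 316.74×3 + 5705.58×3 + 24670.19×6 = 950.22 + 17116.74 + 148021.14 = 166088.1
ΣP(2020)Q(2020) = 263.20×3 + 5667.35×3 + 26414.97×6 = 789.6 + 17002.05 + 158489.82 = 176281.47
link = 166088.1/176281.47 = 0.942176
Link 2021→2022:
ΣP(2022)Q(2021) = 319.04×3 + 5424.35×3 + 31581.33×6 = 957.12 + 16273.05 + 189487.98 = 206718.15
ΣP(2021)Q(2021) = 316.74×3 + 5705.58×3 + 24670.19×6 = 950.22 + 17116.74 + 148021.14 = 166088.1
link = 206718.15/166088.1 = 1.244630
Link 2022→2023:
ΣP(2023)Q(2022) = 392.75×3 + 6640.44×3 + 36044.85×7 = 1178.25 + 19921.32 + 252313.95 = 273413.52
ΣP(2022)Q(2022) = 319.04×3 + 5424.35×3 + 31581.33×7 = 957.12 + 16273.05 + 221069.31 = 238299.48
link = 273413.52/238299.48 = 1.147353
Chained index = 100 × 0.942176 × 1.244630 × 1.147353 = 134.5454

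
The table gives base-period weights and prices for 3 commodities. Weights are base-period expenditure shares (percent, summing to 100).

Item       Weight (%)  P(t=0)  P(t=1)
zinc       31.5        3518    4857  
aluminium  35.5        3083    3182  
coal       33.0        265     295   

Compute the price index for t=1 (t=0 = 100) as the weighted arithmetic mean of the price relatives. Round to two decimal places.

116.87

zinc: 31.5 × (4857/3518) = 31.5 × 1.380614 = 43.4893
aluminium: 35.5 × (3182/3083) = 35.5 × 1.032112 = 36.6400
coal: 33.0 × (295/265) = 33.0 × 1.113208 = 36.7358
Index = Σ wᵢ·(p₁ᵢ/p₀ᵢ) = 43.4893 + 36.6400 + 36.7358 = 116.8652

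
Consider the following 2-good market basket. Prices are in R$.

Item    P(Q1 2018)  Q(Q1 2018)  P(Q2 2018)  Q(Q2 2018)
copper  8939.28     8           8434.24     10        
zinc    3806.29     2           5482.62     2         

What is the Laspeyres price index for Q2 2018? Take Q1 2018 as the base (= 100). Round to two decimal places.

99.13

Laspeyres price index uses base-period quantities as weights.
ΣP(Q2 2018)·Q(Q1 2018) = 8434.24×8 + 5482.62×2 = 67473.92 + 10965.24 = 78439.16
ΣP(Q1 2018)·Q(Q1 2018) = 8939.28×8 + 3806.29×2 = 71514.24 + 7612.58 = 79126.82
Index = 78439.16 / 79126.82 × 100 = 99.1309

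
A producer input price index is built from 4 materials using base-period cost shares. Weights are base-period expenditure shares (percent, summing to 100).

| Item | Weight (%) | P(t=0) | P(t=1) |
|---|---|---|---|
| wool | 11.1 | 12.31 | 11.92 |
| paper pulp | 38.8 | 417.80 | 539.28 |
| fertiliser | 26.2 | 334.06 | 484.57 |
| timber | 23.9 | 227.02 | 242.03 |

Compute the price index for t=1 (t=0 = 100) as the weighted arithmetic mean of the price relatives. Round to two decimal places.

wool: 11.1 × (11.92/12.31) = 11.1 × 0.968318 = 10.7483
paper pulp: 38.8 × (539.28/417.80) = 38.8 × 1.290761 = 50.0815
fertiliser: 26.2 × (484.57/334.06) = 26.2 × 1.450548 = 38.0044
timber: 23.9 × (242.03/227.02) = 23.9 × 1.066118 = 25.4802
Index = Σ wᵢ·(p₁ᵢ/p₀ᵢ) = 10.7483 + 50.0815 + 38.0044 + 25.4802 = 124.3144

124.31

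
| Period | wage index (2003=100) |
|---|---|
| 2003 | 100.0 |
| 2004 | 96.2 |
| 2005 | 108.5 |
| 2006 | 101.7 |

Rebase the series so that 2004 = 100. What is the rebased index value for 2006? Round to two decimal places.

Rebased(2006) = 101.7 / 96.2 × 100 = 105.7173

105.72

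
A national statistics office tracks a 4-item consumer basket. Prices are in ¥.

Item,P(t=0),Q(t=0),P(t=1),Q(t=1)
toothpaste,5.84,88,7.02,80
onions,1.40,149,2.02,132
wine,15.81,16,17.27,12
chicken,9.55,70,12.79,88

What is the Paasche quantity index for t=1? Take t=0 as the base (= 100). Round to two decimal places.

Paasche quantity index uses current-period prices as weights.
ΣP(t=1)·Q(t=1) = 7.02×80 + 2.02×132 + 17.27×12 + 12.79×88 = 561.6 + 266.64 + 207.24 + 1125.52 = 2161
ΣP(t=1)·Q(t=0) = 7.02×88 + 2.02×149 + 17.27×16 + 12.79×70 = 617.76 + 300.98 + 276.32 + 895.3 = 2090.36
Index = 2161 / 2090.36 × 100 = 103.3793

103.38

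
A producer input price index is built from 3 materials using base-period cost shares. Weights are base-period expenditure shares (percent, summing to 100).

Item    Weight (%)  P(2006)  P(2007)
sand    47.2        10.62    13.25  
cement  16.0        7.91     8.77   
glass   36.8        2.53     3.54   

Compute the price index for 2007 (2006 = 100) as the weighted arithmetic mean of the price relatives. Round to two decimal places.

sand: 47.2 × (13.25/10.62) = 47.2 × 1.247646 = 58.8889
cement: 16.0 × (8.77/7.91) = 16.0 × 1.108723 = 17.7396
glass: 36.8 × (3.54/2.53) = 36.8 × 1.399209 = 51.4909
Index = Σ wᵢ·(p₁ᵢ/p₀ᵢ) = 58.8889 + 17.7396 + 51.4909 = 128.1194

128.12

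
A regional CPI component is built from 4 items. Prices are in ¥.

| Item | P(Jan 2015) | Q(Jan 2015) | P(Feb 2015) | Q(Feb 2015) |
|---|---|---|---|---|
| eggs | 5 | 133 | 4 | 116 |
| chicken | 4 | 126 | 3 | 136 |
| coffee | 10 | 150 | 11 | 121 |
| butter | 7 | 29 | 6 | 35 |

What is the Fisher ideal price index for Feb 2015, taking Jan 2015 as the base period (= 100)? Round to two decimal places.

Laspeyres component (base-period weights):
ΣP(Feb 2015)Q(Jan 2015) = 4×133 + 3×126 + 11×150 + 6×29 = 532 + 378 + 1650 + 174 = 2734
ΣP(Jan 2015)Q(Jan 2015) = 5×133 + 4×126 + 10×150 + 7×29 = 665 + 504 + 1500 + 203 = 2872
L = 2734 / 2872 × 100 = 95.1950
Paasche component (current-period weights):
ΣP(Feb 2015)Q(Feb 2015) = 4×116 + 3×136 + 11×121 + 6×35 = 464 + 408 + 1331 + 210 = 2413
ΣP(Jan 2015)Q(Feb 2015) = 5×116 + 4×136 + 10×121 + 7×35 = 580 + 544 + 1210 + 245 = 2579
P = 2413 / 2579 × 100 = 93.5634
Fisher = √(L × P) = √(95.1950 × 93.5634) = 94.3757

94.38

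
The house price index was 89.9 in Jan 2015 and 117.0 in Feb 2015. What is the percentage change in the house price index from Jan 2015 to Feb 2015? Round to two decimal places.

30.14%

Change = (117.0 − 89.9) / 89.9 × 100
       = 27.1 / 89.9 × 100 = 30.1446%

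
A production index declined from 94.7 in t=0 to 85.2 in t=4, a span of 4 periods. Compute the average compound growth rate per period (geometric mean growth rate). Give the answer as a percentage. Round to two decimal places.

Growth factor = (85.2/94.7)^(1/4) = (0.899683)^(1/4) = 0.973918
Growth rate = 0.973918 − 1 = -0.026082 = -2.6082%

-2.61%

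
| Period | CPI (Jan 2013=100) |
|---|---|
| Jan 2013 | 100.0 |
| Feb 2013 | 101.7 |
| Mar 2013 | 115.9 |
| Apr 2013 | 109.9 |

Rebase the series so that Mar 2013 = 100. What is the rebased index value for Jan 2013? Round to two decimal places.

Rebased(Jan 2013) = 100.0 / 115.9 × 100 = 86.2813

86.28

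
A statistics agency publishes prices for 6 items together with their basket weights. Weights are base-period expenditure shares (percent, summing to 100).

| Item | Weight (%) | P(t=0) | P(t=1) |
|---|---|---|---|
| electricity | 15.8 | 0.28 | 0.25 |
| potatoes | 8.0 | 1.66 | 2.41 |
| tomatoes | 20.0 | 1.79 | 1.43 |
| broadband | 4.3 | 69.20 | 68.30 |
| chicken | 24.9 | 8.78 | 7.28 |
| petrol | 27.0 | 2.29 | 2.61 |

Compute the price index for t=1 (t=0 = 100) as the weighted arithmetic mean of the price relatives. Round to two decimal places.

97.36

electricity: 15.8 × (0.25/0.28) = 15.8 × 0.892857 = 14.1071
potatoes: 8.0 × (2.41/1.66) = 8.0 × 1.451807 = 11.6145
tomatoes: 20.0 × (1.43/1.79) = 20.0 × 0.798883 = 15.9777
broadband: 4.3 × (68.30/69.20) = 4.3 × 0.986994 = 4.2441
chicken: 24.9 × (7.28/8.78) = 24.9 × 0.829157 = 20.6460
petrol: 27.0 × (2.61/2.29) = 27.0 × 1.139738 = 30.7729
Index = Σ wᵢ·(p₁ᵢ/p₀ᵢ) = 14.1071 + 11.6145 + 15.9777 + 4.2441 + 20.6460 + 30.7729 = 97.3623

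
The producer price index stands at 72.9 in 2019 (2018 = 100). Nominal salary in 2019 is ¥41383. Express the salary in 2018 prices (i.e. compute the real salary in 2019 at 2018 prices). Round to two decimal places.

Real = Nominal ÷ (Index/100) = 41383 ÷ (72.9/100)
     = 41383 ÷ 0.729 = 56766.8038

56766.80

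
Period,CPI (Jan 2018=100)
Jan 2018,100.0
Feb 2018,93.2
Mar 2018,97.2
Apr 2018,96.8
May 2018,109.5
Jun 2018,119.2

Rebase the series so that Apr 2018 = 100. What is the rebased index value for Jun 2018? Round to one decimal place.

Rebased(Jun 2018) = 119.2 / 96.8 × 100 = 123.1405

123.1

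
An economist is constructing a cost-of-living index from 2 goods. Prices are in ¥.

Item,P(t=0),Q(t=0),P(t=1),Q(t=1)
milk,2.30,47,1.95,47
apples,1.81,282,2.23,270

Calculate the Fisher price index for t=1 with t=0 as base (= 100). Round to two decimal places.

Laspeyres component (base-period weights):
ΣP(t=1)Q(t=0) = 1.95×47 + 2.23×282 = 91.65 + 628.86 = 720.51
ΣP(t=0)Q(t=0) = 2.30×47 + 1.81×282 = 108.1 + 510.42 = 618.52
L = 720.51 / 618.52 × 100 = 116.4894
Paasche component (current-period weights):
ΣP(t=1)Q(t=1) = 1.95×47 + 2.23×270 = 91.65 + 602.1 = 693.75
ΣP(t=0)Q(t=1) = 2.30×47 + 1.81×270 = 108.1 + 488.7 = 596.8
P = 693.75 / 596.8 × 100 = 116.2450
Fisher = √(L × P) = √(116.4894 × 116.2450) = 116.3671

116.37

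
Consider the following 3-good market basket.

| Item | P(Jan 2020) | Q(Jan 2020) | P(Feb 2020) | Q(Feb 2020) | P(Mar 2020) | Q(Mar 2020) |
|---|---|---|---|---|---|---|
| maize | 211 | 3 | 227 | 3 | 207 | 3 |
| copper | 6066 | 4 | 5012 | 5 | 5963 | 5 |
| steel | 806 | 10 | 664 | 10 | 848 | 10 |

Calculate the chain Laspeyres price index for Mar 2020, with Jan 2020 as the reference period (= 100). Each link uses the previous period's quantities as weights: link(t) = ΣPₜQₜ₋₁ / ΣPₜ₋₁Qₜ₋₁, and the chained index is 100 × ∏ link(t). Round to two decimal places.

99.80

Link Jan 2020→Feb 2020:
ΣP(Feb 2020)Q(Jan 2020) = 227×3 + 5012×4 + 664×10 = 681 + 20048 + 6640 = 27369
ΣP(Jan 2020)Q(Jan 2020) = 211×3 + 6066×4 + 806×10 = 633 + 24264 + 8060 = 32957
link = 27369/32957 = 0.830446
Link Feb 2020→Mar 2020:
ΣP(Mar 2020)Q(Feb 2020) = 207×3 + 5963×5 + 848×10 = 621 + 29815 + 8480 = 38916
ΣP(Feb 2020)Q(Feb 2020) = 227×3 + 5012×5 + 664×10 = 681 + 25060 + 6640 = 32381
link = 38916/32381 = 1.201816
Chained index = 100 × 0.830446 × 1.201816 = 99.8043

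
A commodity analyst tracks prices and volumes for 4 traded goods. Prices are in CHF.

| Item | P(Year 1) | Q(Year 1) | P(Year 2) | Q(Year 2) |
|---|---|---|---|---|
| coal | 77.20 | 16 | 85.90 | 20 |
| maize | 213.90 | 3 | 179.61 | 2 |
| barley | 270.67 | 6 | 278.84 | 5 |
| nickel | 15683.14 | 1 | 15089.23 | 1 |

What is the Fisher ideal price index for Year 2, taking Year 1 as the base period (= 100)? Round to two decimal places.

97.50

Laspeyres component (base-period weights):
ΣP(Year 2)Q(Year 1) = 85.90×16 + 179.61×3 + 278.84×6 + 15089.23×1 = 1374.4 + 538.83 + 1673.04 + 15089.23 = 18675.5
ΣP(Year 1)Q(Year 1) = 77.20×16 + 213.90×3 + 270.67×6 + 15683.14×1 = 1235.2 + 641.7 + 1624.02 + 15683.14 = 19184.06
L = 18675.5 / 19184.06 × 100 = 97.3490
Paasche component (current-period weights):
ΣP(Year 2)Q(Year 2) = 85.90×20 + 179.61×2 + 278.84×5 + 15089.23×1 = 1718 + 359.22 + 1394.2 + 15089.23 = 18560.65
ΣP(Year 1)Q(Year 2) = 77.20×20 + 213.90×2 + 270.67×5 + 15683.14×1 = 1544 + 427.8 + 1353.35 + 15683.14 = 19008.29
P = 18560.65 / 19008.29 × 100 = 97.6450
Fisher = √(L × P) = √(97.3490 × 97.6450) = 97.4969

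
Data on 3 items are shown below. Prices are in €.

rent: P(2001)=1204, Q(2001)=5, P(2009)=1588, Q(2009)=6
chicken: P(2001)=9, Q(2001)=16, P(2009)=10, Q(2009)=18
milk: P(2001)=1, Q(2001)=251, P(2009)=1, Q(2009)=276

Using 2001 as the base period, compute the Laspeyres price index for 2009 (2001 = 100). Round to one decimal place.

130.2

Laspeyres price index uses base-period quantities as weights.
ΣP(2009)·Q(2001) = 1588×5 + 10×16 + 1×251 = 7940 + 160 + 251 = 8351
ΣP(2001)·Q(2001) = 1204×5 + 9×16 + 1×251 = 6020 + 144 + 251 = 6415
Index = 8351 / 6415 × 100 = 130.1793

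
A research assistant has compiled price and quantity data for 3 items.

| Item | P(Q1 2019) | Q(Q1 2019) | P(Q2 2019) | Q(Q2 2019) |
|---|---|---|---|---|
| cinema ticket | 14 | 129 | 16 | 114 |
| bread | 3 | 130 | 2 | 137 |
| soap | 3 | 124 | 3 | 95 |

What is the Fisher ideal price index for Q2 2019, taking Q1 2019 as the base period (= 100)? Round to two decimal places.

Laspeyres component (base-period weights):
ΣP(Q2 2019)Q(Q1 2019) = 16×129 + 2×130 + 3×124 = 2064 + 260 + 372 = 2696
ΣP(Q1 2019)Q(Q1 2019) = 14×129 + 3×130 + 3×124 = 1806 + 390 + 372 = 2568
L = 2696 / 2568 × 100 = 104.9844
Paasche component (current-period weights):
ΣP(Q2 2019)Q(Q2 2019) = 16×114 + 2×137 + 3×95 = 1824 + 274 + 285 = 2383
ΣP(Q1 2019)Q(Q2 2019) = 14×114 + 3×137 + 3×95 = 1596 + 411 + 285 = 2292
P = 2383 / 2292 × 100 = 103.9703
Fisher = √(L × P) = √(104.9844 × 103.9703) = 104.4761

104.48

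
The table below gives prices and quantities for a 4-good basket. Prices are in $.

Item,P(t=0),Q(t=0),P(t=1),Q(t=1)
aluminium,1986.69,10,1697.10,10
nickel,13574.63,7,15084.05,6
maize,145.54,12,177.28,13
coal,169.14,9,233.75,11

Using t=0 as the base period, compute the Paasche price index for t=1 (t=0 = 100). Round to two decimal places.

106.93

Paasche price index uses current-period quantities as weights.
ΣP(t=1)·Q(t=1) = 1697.10×10 + 15084.05×6 + 177.28×13 + 233.75×11 = 16971 + 90504.3 + 2304.64 + 2571.25 = 112351.19
ΣP(t=0)·Q(t=1) = 1986.69×10 + 13574.63×6 + 145.54×13 + 169.14×11 = 19866.9 + 81447.78 + 1892.02 + 1860.54 = 105067.24
Index = 112351.19 / 105067.24 × 100 = 106.9327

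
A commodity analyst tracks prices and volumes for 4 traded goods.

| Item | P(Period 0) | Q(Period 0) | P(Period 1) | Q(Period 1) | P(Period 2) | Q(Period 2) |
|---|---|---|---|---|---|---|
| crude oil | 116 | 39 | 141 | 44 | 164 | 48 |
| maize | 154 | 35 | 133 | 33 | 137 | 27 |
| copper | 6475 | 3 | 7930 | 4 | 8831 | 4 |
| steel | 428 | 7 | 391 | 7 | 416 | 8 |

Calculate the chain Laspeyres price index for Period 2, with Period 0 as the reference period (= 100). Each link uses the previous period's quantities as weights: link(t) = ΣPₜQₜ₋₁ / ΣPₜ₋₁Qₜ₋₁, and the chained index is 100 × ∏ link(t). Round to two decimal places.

125.84

Link Period 0→Period 1:
ΣP(Period 1)Q(Period 0) = 141×39 + 133×35 + 7930×3 + 391×7 = 5499 + 4655 + 23790 + 2737 = 36681
ΣP(Period 0)Q(Period 0) = 116×39 + 154×35 + 6475×3 + 428×7 = 4524 + 5390 + 19425 + 2996 = 32335
link = 36681/32335 = 1.134405
Link Period 1→Period 2:
ΣP(Period 2)Q(Period 1) = 164×44 + 137×33 + 8831×4 + 416×7 = 7216 + 4521 + 35324 + 2912 = 49973
ΣP(Period 1)Q(Period 1) = 141×44 + 133×33 + 7930×4 + 391×7 = 6204 + 4389 + 31720 + 2737 = 45050
link = 49973/45050 = 1.109279
Chained index = 100 × 1.134405 × 1.109279 = 125.8372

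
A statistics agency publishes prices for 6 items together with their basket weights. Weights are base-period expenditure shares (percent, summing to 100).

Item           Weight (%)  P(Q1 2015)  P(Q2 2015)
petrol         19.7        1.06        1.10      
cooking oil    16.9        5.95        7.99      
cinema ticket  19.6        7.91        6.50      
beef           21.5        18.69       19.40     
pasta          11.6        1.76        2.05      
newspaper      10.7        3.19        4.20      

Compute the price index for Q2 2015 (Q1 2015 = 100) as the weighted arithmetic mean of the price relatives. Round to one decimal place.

petrol: 19.7 × (1.10/1.06) = 19.7 × 1.037736 = 20.4434
cooking oil: 16.9 × (7.99/5.95) = 16.9 × 1.342857 = 22.6943
cinema ticket: 19.6 × (6.50/7.91) = 19.6 × 0.821745 = 16.1062
beef: 21.5 × (19.40/18.69) = 21.5 × 1.037988 = 22.3167
pasta: 11.6 × (2.05/1.76) = 11.6 × 1.164773 = 13.5114
newspaper: 10.7 × (4.20/3.19) = 10.7 × 1.316614 = 14.0878
Index = Σ wᵢ·(p₁ᵢ/p₀ᵢ) = 20.4434 + 22.6943 + 16.1062 + 22.3167 + 13.5114 + 14.0878 = 109.1598

109.2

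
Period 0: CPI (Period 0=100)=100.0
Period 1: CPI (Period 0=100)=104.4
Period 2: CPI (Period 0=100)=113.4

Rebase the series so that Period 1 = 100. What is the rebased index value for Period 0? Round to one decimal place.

Rebased(Period 0) = 100.0 / 104.4 × 100 = 95.7854

95.8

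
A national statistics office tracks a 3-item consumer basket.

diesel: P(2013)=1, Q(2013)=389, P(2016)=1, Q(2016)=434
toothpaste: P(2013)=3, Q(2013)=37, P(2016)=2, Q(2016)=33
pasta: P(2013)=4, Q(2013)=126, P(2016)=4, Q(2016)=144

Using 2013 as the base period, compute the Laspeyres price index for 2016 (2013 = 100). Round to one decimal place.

96.3

Laspeyres price index uses base-period quantities as weights.
ΣP(2016)·Q(2013) = 1×389 + 2×37 + 4×126 = 389 + 74 + 504 = 967
ΣP(2013)·Q(2013) = 1×389 + 3×37 + 4×126 = 389 + 111 + 504 = 1004
Index = 967 / 1004 × 100 = 96.3147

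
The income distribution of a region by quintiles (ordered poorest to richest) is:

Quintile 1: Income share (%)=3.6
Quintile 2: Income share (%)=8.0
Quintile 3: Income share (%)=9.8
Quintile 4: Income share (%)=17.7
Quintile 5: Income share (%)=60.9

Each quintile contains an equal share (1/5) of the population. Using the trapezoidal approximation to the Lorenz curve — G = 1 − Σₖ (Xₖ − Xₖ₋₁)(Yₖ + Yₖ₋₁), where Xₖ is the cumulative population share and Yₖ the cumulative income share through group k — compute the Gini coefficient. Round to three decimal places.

0.497

Cumulative income shares Yₖ: 0.0360, 0.1160, 0.2140, 0.3910, 1.0000
Σ (Xₖ−Xₖ₋₁)(Yₖ+Yₖ₋₁) = (1/5)(0.0360+0.0000) + (1/5)(0.1160+0.0360) + (1/5)(0.2140+0.1160) + (1/5)(0.3910+0.2140) + (1/5)(1.0000+0.3910)
  = 0.0072 + 0.0304 + 0.0660 + 0.1210 + 0.2782 = 0.5028
G = 1 − 0.5028 = 0.4972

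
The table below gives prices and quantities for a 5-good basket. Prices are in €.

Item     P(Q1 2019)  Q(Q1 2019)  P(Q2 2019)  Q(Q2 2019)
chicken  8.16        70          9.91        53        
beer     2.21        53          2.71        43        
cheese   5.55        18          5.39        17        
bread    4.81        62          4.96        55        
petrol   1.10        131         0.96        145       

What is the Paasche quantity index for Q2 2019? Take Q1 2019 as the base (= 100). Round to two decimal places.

83.75

Paasche quantity index uses current-period prices as weights.
ΣP(Q2 2019)·Q(Q2 2019) = 9.91×53 + 2.71×43 + 5.39×17 + 4.96×55 + 0.96×145 = 525.23 + 116.53 + 91.63 + 272.8 + 139.2 = 1145.39
ΣP(Q2 2019)·Q(Q1 2019) = 9.91×70 + 2.71×53 + 5.39×18 + 4.96×62 + 0.96×131 = 693.7 + 143.63 + 97.02 + 307.52 + 125.76 = 1367.63
Index = 1145.39 / 1367.63 × 100 = 83.7500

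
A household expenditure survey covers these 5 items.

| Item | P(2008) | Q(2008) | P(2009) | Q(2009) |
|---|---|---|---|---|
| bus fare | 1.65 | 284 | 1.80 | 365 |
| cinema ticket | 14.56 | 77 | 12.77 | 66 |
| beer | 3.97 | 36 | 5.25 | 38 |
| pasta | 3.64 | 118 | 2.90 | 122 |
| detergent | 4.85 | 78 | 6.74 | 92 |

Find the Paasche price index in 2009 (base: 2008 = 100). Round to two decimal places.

102.64

Paasche price index uses current-period quantities as weights.
ΣP(2009)·Q(2009) = 1.80×365 + 12.77×66 + 5.25×38 + 2.90×122 + 6.74×92 = 657 + 842.82 + 199.5 + 353.8 + 620.08 = 2673.2
ΣP(2008)·Q(2009) = 1.65×365 + 14.56×66 + 3.97×38 + 3.64×122 + 4.85×92 = 602.25 + 960.96 + 150.86 + 444.08 + 446.2 = 2604.35
Index = 2673.2 / 2604.35 × 100 = 102.6437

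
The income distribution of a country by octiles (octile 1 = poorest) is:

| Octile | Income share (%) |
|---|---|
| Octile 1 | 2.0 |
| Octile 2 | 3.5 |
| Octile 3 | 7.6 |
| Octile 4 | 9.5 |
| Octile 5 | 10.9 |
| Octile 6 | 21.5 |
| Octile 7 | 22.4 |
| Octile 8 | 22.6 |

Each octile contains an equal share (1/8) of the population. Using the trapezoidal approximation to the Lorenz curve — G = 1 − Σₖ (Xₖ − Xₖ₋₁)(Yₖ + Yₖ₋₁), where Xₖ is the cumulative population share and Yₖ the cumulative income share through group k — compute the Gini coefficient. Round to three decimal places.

0.352

Cumulative income shares Yₖ: 0.0200, 0.0550, 0.1310, 0.2260, 0.3350, 0.5500, 0.7740, 1.0000
Σ (Xₖ−Xₖ₋₁)(Yₖ+Yₖ₋₁) = (1/8)(0.0200+0.0000) + (1/8)(0.0550+0.0200) + (1/8)(0.1310+0.0550) + (1/8)(0.2260+0.1310) + (1/8)(0.3350+0.2260) + (1/8)(0.5500+0.3350) + (1/8)(0.7740+0.5500) + (1/8)(1.0000+0.7740)
  = 0.0025 + 0.0094 + 0.0232 + 0.0446 + 0.0701 + 0.1106 + 0.1655 + 0.2218 = 0.6478
G = 1 − 0.6478 = 0.3522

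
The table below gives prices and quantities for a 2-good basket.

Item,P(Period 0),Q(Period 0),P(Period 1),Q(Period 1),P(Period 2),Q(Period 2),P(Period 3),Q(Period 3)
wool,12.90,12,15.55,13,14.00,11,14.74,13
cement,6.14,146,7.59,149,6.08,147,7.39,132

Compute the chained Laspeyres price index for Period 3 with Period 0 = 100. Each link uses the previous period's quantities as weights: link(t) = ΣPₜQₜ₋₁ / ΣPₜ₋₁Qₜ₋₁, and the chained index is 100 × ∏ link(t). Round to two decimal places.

Link Period 0→Period 1:
ΣP(Period 1)Q(Period 0) = 15.55×12 + 7.59×146 = 186.6 + 1108.14 = 1294.74
ΣP(Period 0)Q(Period 0) = 12.90×12 + 6.14×146 = 154.8 + 896.44 = 1051.24
link = 1294.74/1051.24 = 1.231631
Link Period 1→Period 2:
ΣP(Period 2)Q(Period 1) = 14.00×13 + 6.08×149 = 182 + 905.92 = 1087.92
ΣP(Period 1)Q(Period 1) = 15.55×13 + 7.59×149 = 202.15 + 1130.91 = 1333.06
link = 1087.92/1333.06 = 0.816107
Link Period 2→Period 3:
ΣP(Period 3)Q(Period 2) = 14.74×11 + 7.39×147 = 162.14 + 1086.33 = 1248.47
ΣP(Period 2)Q(Period 2) = 14.00×11 + 6.08×147 = 154 + 893.76 = 1047.76
link = 1248.47/1047.76 = 1.191561
Chained index = 100 × 1.231631 × 0.816107 × 1.191561 = 119.7690

119.77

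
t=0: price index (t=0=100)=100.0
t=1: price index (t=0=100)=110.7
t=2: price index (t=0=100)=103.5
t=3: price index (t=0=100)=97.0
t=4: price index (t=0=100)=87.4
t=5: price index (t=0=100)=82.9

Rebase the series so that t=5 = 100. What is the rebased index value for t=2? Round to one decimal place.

124.8

Rebased(t=2) = 103.5 / 82.9 × 100 = 124.8492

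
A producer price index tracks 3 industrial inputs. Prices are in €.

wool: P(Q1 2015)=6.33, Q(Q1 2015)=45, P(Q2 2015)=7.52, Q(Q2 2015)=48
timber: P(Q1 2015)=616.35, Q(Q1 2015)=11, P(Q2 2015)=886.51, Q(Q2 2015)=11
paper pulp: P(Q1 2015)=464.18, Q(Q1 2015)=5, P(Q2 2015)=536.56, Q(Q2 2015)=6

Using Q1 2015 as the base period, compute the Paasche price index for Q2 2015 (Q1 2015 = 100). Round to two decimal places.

Paasche price index uses current-period quantities as weights.
ΣP(Q2 2015)·Q(Q2 2015) = 7.52×48 + 886.51×11 + 536.56×6 = 360.96 + 9751.61 + 3219.36 = 13331.93
ΣP(Q1 2015)·Q(Q2 2015) = 6.33×48 + 616.35×11 + 464.18×6 = 303.84 + 6779.85 + 2785.08 = 9868.77
Index = 13331.93 / 9868.77 × 100 = 135.0921

135.09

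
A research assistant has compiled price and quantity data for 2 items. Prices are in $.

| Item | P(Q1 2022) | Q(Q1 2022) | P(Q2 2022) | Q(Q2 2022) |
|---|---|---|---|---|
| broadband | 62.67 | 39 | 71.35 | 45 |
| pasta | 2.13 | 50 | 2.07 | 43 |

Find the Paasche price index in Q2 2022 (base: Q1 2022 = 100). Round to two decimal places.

113.33

Paasche price index uses current-period quantities as weights.
ΣP(Q2 2022)·Q(Q2 2022) = 71.35×45 + 2.07×43 = 3210.75 + 89.01 = 3299.76
ΣP(Q1 2022)·Q(Q2 2022) = 62.67×45 + 2.13×43 = 2820.15 + 91.59 = 2911.74
Index = 3299.76 / 2911.74 × 100 = 113.3261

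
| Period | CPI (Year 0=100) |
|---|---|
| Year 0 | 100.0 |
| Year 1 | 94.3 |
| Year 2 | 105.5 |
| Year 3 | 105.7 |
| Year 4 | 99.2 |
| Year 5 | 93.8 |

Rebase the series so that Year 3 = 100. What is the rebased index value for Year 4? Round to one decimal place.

93.9

Rebased(Year 4) = 99.2 / 105.7 × 100 = 93.8505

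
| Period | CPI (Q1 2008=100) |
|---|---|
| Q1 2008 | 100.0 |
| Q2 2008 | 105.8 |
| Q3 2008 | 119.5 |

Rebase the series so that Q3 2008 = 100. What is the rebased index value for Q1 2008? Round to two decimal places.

83.68

Rebased(Q1 2008) = 100.0 / 119.5 × 100 = 83.6820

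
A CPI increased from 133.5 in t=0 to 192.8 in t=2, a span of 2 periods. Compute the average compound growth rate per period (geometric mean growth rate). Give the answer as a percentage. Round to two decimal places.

Growth factor = (192.8/133.5)^(1/2) = (1.444195)^(1/2) = 1.201747
Growth rate = 1.201747 − 1 = 0.201747 = 20.1747%

20.17%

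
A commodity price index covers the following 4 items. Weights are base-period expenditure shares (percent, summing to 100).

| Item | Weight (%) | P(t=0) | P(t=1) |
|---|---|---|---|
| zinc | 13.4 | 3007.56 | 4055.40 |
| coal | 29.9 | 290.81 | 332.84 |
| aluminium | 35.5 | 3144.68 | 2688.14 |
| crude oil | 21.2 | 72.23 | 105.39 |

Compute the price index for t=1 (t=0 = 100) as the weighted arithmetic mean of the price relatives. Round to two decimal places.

113.57

zinc: 13.4 × (4055.40/3007.56) = 13.4 × 1.348402 = 18.0686
coal: 29.9 × (332.84/290.81) = 29.9 × 1.144527 = 34.2214
aluminium: 35.5 × (2688.14/3144.68) = 35.5 × 0.854821 = 30.3462
crude oil: 21.2 × (105.39/72.23) = 21.2 × 1.459089 = 30.9327
Index = Σ wᵢ·(p₁ᵢ/p₀ᵢ) = 18.0686 + 34.2214 + 30.3462 + 30.9327 = 113.5688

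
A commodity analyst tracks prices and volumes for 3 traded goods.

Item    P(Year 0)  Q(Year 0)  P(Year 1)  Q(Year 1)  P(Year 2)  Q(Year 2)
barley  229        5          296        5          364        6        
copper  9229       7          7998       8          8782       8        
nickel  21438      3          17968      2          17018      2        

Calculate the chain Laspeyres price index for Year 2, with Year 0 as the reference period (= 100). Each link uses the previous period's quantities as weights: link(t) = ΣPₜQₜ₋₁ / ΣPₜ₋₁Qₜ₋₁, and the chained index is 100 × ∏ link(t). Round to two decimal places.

89.61

Link Year 0→Year 1:
ΣP(Year 1)Q(Year 0) = 296×5 + 7998×7 + 17968×3 = 1480 + 55986 + 53904 = 111370
ΣP(Year 0)Q(Year 0) = 229×5 + 9229×7 + 21438×3 = 1145 + 64603 + 64314 = 130062
link = 111370/130062 = 0.856284
Link Year 1→Year 2:
ΣP(Year 2)Q(Year 1) = 364×5 + 8782×8 + 17018×2 = 1820 + 70256 + 34036 = 106112
ΣP(Year 1)Q(Year 1) = 296×5 + 7998×8 + 17968×2 = 1480 + 63984 + 35936 = 101400
link = 106112/101400 = 1.046469
Chained index = 100 × 0.856284 × 1.046469 = 89.6075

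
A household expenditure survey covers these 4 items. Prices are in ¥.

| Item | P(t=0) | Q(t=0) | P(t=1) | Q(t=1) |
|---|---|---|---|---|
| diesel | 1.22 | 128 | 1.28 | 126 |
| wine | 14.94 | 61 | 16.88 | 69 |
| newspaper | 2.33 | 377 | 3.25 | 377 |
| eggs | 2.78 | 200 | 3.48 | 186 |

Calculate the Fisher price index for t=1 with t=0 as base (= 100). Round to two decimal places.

Laspeyres component (base-period weights):
ΣP(t=1)Q(t=0) = 1.28×128 + 16.88×61 + 3.25×377 + 3.48×200 = 163.84 + 1029.68 + 1225.25 + 696 = 3114.77
ΣP(t=0)Q(t=0) = 1.22×128 + 14.94×61 + 2.33×377 + 2.78×200 = 156.16 + 911.34 + 878.41 + 556 = 2501.91
L = 3114.77 / 2501.91 × 100 = 124.4957
Paasche component (current-period weights):
ΣP(t=1)Q(t=1) = 1.28×126 + 16.88×69 + 3.25×377 + 3.48×186 = 161.28 + 1164.72 + 1225.25 + 647.28 = 3198.53
ΣP(t=0)Q(t=1) = 1.22×126 + 14.94×69 + 2.33×377 + 2.78×186 = 153.72 + 1030.86 + 878.41 + 517.08 = 2580.07
P = 3198.53 / 2580.07 × 100 = 123.9707
Fisher = √(L × P) = √(124.4957 × 123.9707) = 124.2329

124.23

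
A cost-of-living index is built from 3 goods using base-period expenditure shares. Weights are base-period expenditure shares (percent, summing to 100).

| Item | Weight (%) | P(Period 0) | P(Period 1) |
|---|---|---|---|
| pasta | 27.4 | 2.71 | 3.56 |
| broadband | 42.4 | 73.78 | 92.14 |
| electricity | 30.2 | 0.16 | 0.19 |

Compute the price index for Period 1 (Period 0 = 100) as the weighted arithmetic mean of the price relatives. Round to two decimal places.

pasta: 27.4 × (3.56/2.71) = 27.4 × 1.313653 = 35.9941
broadband: 42.4 × (92.14/73.78) = 42.4 × 1.248848 = 52.9512
electricity: 30.2 × (0.19/0.16) = 30.2 × 1.187500 = 35.8625
Index = Σ wᵢ·(p₁ᵢ/p₀ᵢ) = 35.9941 + 52.9512 + 35.8625 = 124.8077

124.81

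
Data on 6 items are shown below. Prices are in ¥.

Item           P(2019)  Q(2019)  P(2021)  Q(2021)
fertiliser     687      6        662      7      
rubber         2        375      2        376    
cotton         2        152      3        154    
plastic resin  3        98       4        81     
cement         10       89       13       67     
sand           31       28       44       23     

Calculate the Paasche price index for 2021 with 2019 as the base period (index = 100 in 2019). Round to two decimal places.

107.47

Paasche price index uses current-period quantities as weights.
ΣP(2021)·Q(2021) = 662×7 + 2×376 + 3×154 + 4×81 + 13×67 + 44×23 = 4634 + 752 + 462 + 324 + 871 + 1012 = 8055
ΣP(2019)·Q(2021) = 687×7 + 2×376 + 2×154 + 3×81 + 10×67 + 31×23 = 4809 + 752 + 308 + 243 + 670 + 713 = 7495
Index = 8055 / 7495 × 100 = 107.4716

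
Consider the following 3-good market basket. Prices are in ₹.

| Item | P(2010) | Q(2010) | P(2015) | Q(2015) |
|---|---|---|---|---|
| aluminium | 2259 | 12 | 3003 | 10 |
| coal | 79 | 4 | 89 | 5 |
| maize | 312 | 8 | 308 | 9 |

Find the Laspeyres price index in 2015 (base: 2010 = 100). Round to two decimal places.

Laspeyres price index uses base-period quantities as weights.
ΣP(2015)·Q(2010) = 3003×12 + 89×4 + 308×8 = 36036 + 356 + 2464 = 38856
ΣP(2010)·Q(2010) = 2259×12 + 79×4 + 312×8 = 27108 + 316 + 2496 = 29920
Index = 38856 / 29920 × 100 = 129.8663

129.87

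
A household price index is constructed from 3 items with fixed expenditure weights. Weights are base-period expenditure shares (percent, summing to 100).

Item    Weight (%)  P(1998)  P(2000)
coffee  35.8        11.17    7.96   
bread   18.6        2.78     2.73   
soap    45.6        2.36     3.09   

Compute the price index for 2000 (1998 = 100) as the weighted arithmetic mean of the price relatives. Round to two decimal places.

103.48

coffee: 35.8 × (7.96/11.17) = 35.8 × 0.712623 = 25.5119
bread: 18.6 × (2.73/2.78) = 18.6 × 0.982014 = 18.2655
soap: 45.6 × (3.09/2.36) = 45.6 × 1.309322 = 59.7051
Index = Σ wᵢ·(p₁ᵢ/p₀ᵢ) = 25.5119 + 18.2655 + 59.7051 = 103.4825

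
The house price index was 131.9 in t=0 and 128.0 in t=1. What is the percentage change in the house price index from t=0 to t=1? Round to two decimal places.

-2.96%

Change = (128.0 − 131.9) / 131.9 × 100
       = -3.9 / 131.9 × 100 = -2.9568%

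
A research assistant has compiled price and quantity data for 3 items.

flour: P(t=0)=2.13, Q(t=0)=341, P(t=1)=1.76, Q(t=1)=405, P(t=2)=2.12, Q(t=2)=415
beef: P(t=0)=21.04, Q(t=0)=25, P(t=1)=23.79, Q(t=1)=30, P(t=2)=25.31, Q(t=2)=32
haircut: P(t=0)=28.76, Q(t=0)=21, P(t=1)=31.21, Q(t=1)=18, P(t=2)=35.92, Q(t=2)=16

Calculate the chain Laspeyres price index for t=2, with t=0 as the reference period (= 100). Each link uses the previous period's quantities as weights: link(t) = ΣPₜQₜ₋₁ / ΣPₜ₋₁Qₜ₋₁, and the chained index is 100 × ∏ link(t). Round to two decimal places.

113.52

Link t=0→t=1:
ΣP(t=1)Q(t=0) = 1.76×341 + 23.79×25 + 31.21×21 = 600.16 + 594.75 + 655.41 = 1850.32
ΣP(t=0)Q(t=0) = 2.13×341 + 21.04×25 + 28.76×21 = 726.33 + 526 + 603.96 = 1856.29
link = 1850.32/1856.29 = 0.996784
Link t=1→t=2:
ΣP(t=2)Q(t=1) = 2.12×405 + 25.31×30 + 35.92×18 = 858.6 + 759.3 + 646.56 = 2264.46
ΣP(t=1)Q(t=1) = 1.76×405 + 23.79×30 + 31.21×18 = 712.8 + 713.7 + 561.78 = 1988.28
link = 2264.46/1988.28 = 1.138904
Chained index = 100 × 0.996784 × 1.138904 = 113.5241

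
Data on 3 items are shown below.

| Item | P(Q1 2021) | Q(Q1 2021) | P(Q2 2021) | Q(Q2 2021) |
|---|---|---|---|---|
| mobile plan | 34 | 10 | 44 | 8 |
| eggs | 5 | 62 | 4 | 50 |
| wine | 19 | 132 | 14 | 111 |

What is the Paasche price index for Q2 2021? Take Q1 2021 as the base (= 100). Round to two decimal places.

Paasche price index uses current-period quantities as weights.
ΣP(Q2 2021)·Q(Q2 2021) = 44×8 + 4×50 + 14×111 = 352 + 200 + 1554 = 2106
ΣP(Q1 2021)·Q(Q2 2021) = 34×8 + 5×50 + 19×111 = 272 + 250 + 2109 = 2631
Index = 2106 / 2631 × 100 = 80.0456

80.05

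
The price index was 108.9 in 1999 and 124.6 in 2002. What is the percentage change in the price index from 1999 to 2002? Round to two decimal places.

14.42%

Change = (124.6 − 108.9) / 108.9 × 100
       = 15.7 / 108.9 × 100 = 14.4169%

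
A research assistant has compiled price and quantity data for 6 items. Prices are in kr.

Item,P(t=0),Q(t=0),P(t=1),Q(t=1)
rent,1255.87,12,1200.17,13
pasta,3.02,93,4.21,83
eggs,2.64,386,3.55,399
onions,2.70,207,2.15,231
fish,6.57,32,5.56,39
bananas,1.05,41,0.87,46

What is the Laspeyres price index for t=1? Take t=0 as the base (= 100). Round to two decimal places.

Laspeyres price index uses base-period quantities as weights.
ΣP(t=1)·Q(t=0) = 1200.17×12 + 4.21×93 + 3.55×386 + 2.15×207 + 5.56×32 + 0.87×41 = 14402.04 + 391.53 + 1370.3 + 445.05 + 177.92 + 35.67 = 16822.51
ΣP(t=0)·Q(t=0) = 1255.87×12 + 3.02×93 + 2.64×386 + 2.70×207 + 6.57×32 + 1.05×41 = 15070.44 + 280.86 + 1019.04 + 558.9 + 210.24 + 43.05 = 17182.53
Index = 16822.51 / 17182.53 × 100 = 97.9047

97.90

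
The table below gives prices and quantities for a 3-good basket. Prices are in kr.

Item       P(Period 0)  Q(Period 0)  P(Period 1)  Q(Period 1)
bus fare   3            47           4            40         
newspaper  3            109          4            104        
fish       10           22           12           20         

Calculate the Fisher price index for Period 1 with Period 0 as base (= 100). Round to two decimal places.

Laspeyres component (base-period weights):
ΣP(Period 1)Q(Period 0) = 4×47 + 4×109 + 12×22 = 188 + 436 + 264 = 888
ΣP(Period 0)Q(Period 0) = 3×47 + 3×109 + 10×22 = 141 + 327 + 220 = 688
L = 888 / 688 × 100 = 129.0698
Paasche component (current-period weights):
ΣP(Period 1)Q(Period 1) = 4×40 + 4×104 + 12×20 = 160 + 416 + 240 = 816
ΣP(Period 0)Q(Period 1) = 3×40 + 3×104 + 10×20 = 120 + 312 + 200 = 632
P = 816 / 632 × 100 = 129.1139
Fisher = √(L × P) = √(129.0698 × 129.1139) = 129.0918

129.09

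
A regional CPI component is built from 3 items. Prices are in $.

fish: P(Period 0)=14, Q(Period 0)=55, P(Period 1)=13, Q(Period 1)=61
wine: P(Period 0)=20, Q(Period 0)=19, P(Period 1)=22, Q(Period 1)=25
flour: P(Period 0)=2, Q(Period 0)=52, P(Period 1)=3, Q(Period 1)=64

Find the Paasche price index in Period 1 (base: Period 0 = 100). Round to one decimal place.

103.6

Paasche price index uses current-period quantities as weights.
ΣP(Period 1)·Q(Period 1) = 13×61 + 22×25 + 3×64 = 793 + 550 + 192 = 1535
ΣP(Period 0)·Q(Period 1) = 14×61 + 20×25 + 2×64 = 854 + 500 + 128 = 1482
Index = 1535 / 1482 × 100 = 103.5762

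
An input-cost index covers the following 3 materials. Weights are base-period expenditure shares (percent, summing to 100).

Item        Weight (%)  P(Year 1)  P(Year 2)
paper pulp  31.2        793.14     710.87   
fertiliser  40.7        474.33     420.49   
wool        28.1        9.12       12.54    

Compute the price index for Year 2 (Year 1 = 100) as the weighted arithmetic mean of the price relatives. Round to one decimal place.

paper pulp: 31.2 × (710.87/793.14) = 31.2 × 0.896273 = 27.9637
fertiliser: 40.7 × (420.49/474.33) = 40.7 × 0.886493 = 36.0802
wool: 28.1 × (12.54/9.12) = 28.1 × 1.375000 = 38.6375
Index = Σ wᵢ·(p₁ᵢ/p₀ᵢ) = 27.9637 + 36.0802 + 38.6375 = 102.6815

102.7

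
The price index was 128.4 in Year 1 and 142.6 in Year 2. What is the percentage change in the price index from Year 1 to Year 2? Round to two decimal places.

11.06%

Change = (142.6 − 128.4) / 128.4 × 100
       = 14.2 / 128.4 × 100 = 11.0592%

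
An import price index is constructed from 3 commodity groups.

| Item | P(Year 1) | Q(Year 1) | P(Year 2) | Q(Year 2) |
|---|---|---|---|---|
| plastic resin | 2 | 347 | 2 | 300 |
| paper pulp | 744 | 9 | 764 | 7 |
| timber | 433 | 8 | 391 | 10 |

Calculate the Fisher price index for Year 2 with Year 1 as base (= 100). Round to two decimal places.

Laspeyres component (base-period weights):
ΣP(Year 2)Q(Year 1) = 2×347 + 764×9 + 391×8 = 694 + 6876 + 3128 = 10698
ΣP(Year 1)Q(Year 1) = 2×347 + 744×9 + 433×8 = 694 + 6696 + 3464 = 10854
L = 10698 / 10854 × 100 = 98.5627
Paasche component (current-period weights):
ΣP(Year 2)Q(Year 2) = 2×300 + 764×7 + 391×10 = 600 + 5348 + 3910 = 9858
ΣP(Year 1)Q(Year 2) = 2×300 + 744×7 + 433×10 = 600 + 5208 + 4330 = 10138
P = 9858 / 10138 × 100 = 97.2381
Fisher = √(L × P) = √(98.5627 × 97.2381) = 97.8982

97.90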